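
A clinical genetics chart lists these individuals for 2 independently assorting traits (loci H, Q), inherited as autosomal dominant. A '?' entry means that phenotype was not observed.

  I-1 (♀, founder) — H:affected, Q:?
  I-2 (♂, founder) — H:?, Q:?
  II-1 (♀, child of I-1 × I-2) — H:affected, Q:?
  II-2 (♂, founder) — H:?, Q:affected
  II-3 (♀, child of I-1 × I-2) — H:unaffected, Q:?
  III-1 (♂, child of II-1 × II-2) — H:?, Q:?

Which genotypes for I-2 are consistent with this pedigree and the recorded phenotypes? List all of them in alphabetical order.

I-2 ∈ {Hh QQ, Hh Qq, Hh qq, hh QQ, hh Qq, hh qq}

H/I-1 aff ·: Hh
H/I-2 ? ·: hh|Hh
H/II-1 aff I-1×I-2: Hh|HH
H/II-2 ? ·: hh|Hh|HH
H/II-3 un I-1×I-2: hh
H/III-1 ? II-1×II-2: hh|Hh|HH
⇒ H over [I-1,I-2,II-1,II-2,II-3,III-1]: 18 consistent
Q/I-1 ? ·: qq|Qq|QQ
Q/I-2 ? ·: qq|Qq|QQ
Q/II-1 ? I-1×I-2: qq|Qq|QQ
Q/II-2 aff ·: Qq|QQ
Q/II-3 ? I-1×I-2: qq|Qq|QQ
Q/III-1 ? II-1×II-2: qq|Qq|QQ
⇒ Q over [I-1,I-2,II-1,II-2,II-3,III-1]: 113 consistent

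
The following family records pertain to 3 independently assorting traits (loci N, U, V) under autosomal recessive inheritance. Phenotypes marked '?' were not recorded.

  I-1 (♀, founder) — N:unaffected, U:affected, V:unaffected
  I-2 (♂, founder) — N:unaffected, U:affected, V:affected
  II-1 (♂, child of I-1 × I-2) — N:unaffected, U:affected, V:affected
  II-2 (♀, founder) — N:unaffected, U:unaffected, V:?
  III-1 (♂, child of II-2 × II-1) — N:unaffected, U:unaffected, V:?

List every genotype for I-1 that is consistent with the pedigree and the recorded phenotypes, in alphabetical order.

N/I-1 un ·: NN|Nn
N/I-2 un ·: NN|Nn
N/II-1 un I-1×I-2: NN|Nn
N/II-2 un ·: NN|Nn
N/III-1 un II-2×II-1: NN|Nn
⇒ N over [I-1,I-2,II-1,II-2,III-1]: 24 consistent
U/I-1 aff ·: uu
U/I-2 aff ·: uu
U/II-1 aff I-1×I-2: uu
U/II-2 un ·: UU|Uu
U/III-1 un II-2×II-1: Uu
⇒ U over [I-1,I-2,II-1,II-2,III-1]: 2 consistent
V/I-1 un ·: Vv
V/I-2 aff ·: vv
V/II-1 aff I-1×I-2: vv
V/II-2 ? ·: VV|Vv|vv
V/III-1 ? II-2×II-1: Vv|vv
⇒ V over [I-1,I-2,II-1,II-2,III-1]: 4 consistent

I-1 ∈ {NN uu Vv, Nn uu Vv}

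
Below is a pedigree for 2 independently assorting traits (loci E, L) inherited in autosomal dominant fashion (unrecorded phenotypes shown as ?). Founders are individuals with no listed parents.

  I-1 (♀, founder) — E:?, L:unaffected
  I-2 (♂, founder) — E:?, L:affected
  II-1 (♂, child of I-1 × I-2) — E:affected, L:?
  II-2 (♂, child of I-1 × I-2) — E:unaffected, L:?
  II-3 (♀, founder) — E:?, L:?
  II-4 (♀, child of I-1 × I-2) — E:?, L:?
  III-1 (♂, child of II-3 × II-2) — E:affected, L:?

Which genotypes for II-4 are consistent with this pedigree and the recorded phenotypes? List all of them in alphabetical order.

E/I-1 ? ·: ee|Ee
E/I-2 ? ·: ee|Ee
E/II-1 aff I-1×I-2: Ee|EE
E/II-2 un I-1×I-2: ee
E/II-3 ? ·: Ee|EE
E/II-4 ? I-1×I-2: ee|Ee|EE
E/III-1 aff II-3×II-2: Ee
⇒ E over [I-1,I-2,II-1,II-2,II-3,II-4,III-1]: 20 consistent
L/I-1 un ·: ll
L/I-2 aff ·: Ll|LL
L/II-1 ? I-1×I-2: ll|Ll
L/II-2 ? I-1×I-2: ll|Ll
L/II-3 ? ·: ll|Ll|LL
L/II-4 ? I-1×I-2: ll|Ll
L/III-1 ? II-3×II-2: ll|Ll|LL
⇒ L over [I-1,I-2,II-1,II-2,II-3,II-4,III-1]: 51 consistent

II-4 ∈ {EE Ll, EE ll, Ee Ll, Ee ll, ee Ll, ee ll}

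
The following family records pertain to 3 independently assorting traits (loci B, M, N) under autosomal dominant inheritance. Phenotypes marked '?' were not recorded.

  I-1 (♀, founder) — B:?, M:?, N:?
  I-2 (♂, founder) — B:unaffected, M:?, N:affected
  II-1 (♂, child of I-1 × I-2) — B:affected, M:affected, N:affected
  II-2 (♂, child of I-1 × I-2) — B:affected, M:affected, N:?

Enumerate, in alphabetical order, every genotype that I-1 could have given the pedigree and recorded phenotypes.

B/I-1 ? ·: Bb|BB
B/I-2 un ·: bb
B/II-1 aff I-1×I-2: Bb
B/II-2 aff I-1×I-2: Bb
⇒ B over [I-1,I-2,II-1,II-2]: 2 consistent
M/I-1 ? ·: mm|Mm|MM
M/I-2 ? ·: mm|Mm|MM
M/II-1 aff I-1×I-2: Mm|MM
M/II-2 aff I-1×I-2: Mm|MM
⇒ M over [I-1,I-2,II-1,II-2]: 17 consistent
N/I-1 ? ·: nn|Nn|NN
N/I-2 aff ·: Nn|NN
N/II-1 aff I-1×I-2: Nn|NN
N/II-2 ? I-1×I-2: nn|Nn|NN
⇒ N over [I-1,I-2,II-1,II-2]: 18 consistent

I-1 ∈ {BB MM NN, BB MM Nn, BB MM nn, BB Mm NN, BB Mm Nn, BB Mm nn, BB mm NN, BB mm Nn, BB mm nn, Bb MM NN, Bb MM Nn, Bb MM nn, Bb Mm NN, Bb Mm Nn, Bb Mm nn, Bb mm NN, Bb mm Nn, Bb mm nn}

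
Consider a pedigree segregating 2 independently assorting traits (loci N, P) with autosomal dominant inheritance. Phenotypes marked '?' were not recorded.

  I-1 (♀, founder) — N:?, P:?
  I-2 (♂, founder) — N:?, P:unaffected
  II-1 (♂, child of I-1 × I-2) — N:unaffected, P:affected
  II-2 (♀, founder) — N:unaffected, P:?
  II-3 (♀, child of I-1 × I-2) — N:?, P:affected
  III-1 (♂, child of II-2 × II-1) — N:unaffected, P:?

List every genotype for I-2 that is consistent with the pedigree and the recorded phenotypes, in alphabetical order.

N/I-1 ? ·: nn|Nn
N/I-2 ? ·: nn|Nn
N/II-1 un I-1×I-2: nn
N/II-2 un ·: nn
N/II-3 ? I-1×I-2: nn|Nn|NN
N/III-1 un II-2×II-1: nn
⇒ N over [I-1,I-2,II-1,II-2,II-3,III-1]: 8 consistent
P/I-1 ? ·: Pp|PP
P/I-2 un ·: pp
P/II-1 aff I-1×I-2: Pp
P/II-2 ? ·: pp|Pp|PP
P/II-3 aff I-1×I-2: Pp
P/III-1 ? II-2×II-1: pp|Pp|PP
⇒ P over [I-1,I-2,II-1,II-2,II-3,III-1]: 14 consistent

I-2 ∈ {Nn pp, nn pp}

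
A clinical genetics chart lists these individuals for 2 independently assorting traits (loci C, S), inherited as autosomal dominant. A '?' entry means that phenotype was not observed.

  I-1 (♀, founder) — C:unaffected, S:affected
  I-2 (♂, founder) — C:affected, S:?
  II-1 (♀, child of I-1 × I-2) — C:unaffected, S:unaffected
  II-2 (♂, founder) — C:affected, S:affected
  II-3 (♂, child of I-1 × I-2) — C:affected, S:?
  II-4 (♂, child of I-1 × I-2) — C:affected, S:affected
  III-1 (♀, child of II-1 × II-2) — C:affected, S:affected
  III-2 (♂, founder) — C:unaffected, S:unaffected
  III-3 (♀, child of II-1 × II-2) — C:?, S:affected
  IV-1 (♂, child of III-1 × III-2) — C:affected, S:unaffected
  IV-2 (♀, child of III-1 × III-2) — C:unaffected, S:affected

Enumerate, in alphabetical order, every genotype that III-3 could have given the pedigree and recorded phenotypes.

C/I-1 un ·: cc
C/I-2 aff ·: Cc
C/II-1 un I-1×I-2: cc
C/II-2 aff ·: Cc|CC
C/II-3 aff I-1×I-2: Cc
C/II-4 aff I-1×I-2: Cc
C/III-1 aff II-1×II-2: Cc
C/III-2 un ·: cc
C/III-3 ? II-1×II-2: cc|Cc
C/IV-1 aff III-1×III-2: Cc
C/IV-2 un III-1×III-2: cc
⇒ C over [I-1,I-2,II-1,II-2,II-3,II-4,III-1,III-2,III-3,IV-1,IV-2]: 3 consistent
S/I-1 aff ·: Ss
S/I-2 ? ·: ss|Ss
S/II-1 un I-1×I-2: ss
S/II-2 aff ·: Ss|SS
S/II-3 ? I-1×I-2: ss|Ss|SS
S/II-4 aff I-1×I-2: Ss|SS
S/III-1 aff II-1×II-2: Ss
S/III-2 un ·: ss
S/III-3 aff II-1×II-2: Ss
S/IV-1 un III-1×III-2: ss
S/IV-2 aff III-1×III-2: Ss
⇒ S over [I-1,I-2,II-1,II-2,II-3,II-4,III-1,III-2,III-3,IV-1,IV-2]: 16 consistent

III-3 ∈ {Cc Ss, cc Ss}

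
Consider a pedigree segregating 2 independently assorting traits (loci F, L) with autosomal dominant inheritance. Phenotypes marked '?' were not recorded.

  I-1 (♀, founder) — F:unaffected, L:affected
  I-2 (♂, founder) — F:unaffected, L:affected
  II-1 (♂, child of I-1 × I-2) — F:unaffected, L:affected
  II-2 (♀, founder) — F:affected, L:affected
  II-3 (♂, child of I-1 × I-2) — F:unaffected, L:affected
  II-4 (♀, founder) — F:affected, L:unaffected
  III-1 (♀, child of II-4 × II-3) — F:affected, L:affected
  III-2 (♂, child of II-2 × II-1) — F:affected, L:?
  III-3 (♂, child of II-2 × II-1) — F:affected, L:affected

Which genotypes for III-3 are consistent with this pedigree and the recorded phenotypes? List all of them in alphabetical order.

F/I-1 un ·: ff
F/I-2 un ·: ff
F/II-1 un I-1×I-2: ff
F/II-2 aff ·: Ff|FF
F/II-3 un I-1×I-2: ff
F/II-4 aff ·: Ff|FF
F/III-1 aff II-4×II-3: Ff
F/III-2 aff II-2×II-1: Ff
F/III-3 aff II-2×II-1: Ff
⇒ F over [I-1,I-2,II-1,II-2,II-3,II-4,III-1,III-2,III-3]: 4 consistent
L/I-1 aff ·: Ll|LL
L/I-2 aff ·: Ll|LL
L/II-1 aff I-1×I-2: Ll|LL
L/II-2 aff ·: Ll|LL
L/II-3 aff I-1×I-2: Ll|LL
L/II-4 un ·: ll
L/III-1 aff II-4×II-3: Ll
L/III-2 ? II-2×II-1: ll|Ll|LL
L/III-3 aff II-2×II-1: Ll|LL
⇒ L over [I-1,I-2,II-1,II-2,II-3,II-4,III-1,III-2,III-3]: 95 consistent

III-3 ∈ {Ff LL, Ff Ll}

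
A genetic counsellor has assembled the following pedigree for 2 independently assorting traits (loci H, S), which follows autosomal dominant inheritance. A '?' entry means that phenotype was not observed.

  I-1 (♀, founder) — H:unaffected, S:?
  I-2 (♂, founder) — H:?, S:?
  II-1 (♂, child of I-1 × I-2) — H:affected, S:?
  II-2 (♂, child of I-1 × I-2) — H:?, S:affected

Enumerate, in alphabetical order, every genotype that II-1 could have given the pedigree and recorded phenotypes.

H/I-1 un ·: hh
H/I-2 ? ·: Hh|HH
H/II-1 aff I-1×I-2: Hh
H/II-2 ? I-1×I-2: hh|Hh
⇒ H over [I-1,I-2,II-1,II-2]: 3 consistent
S/I-1 ? ·: ss|Ss|SS
S/I-2 ? ·: ss|Ss|SS
S/II-1 ? I-1×I-2: ss|Ss|SS
S/II-2 aff I-1×I-2: Ss|SS
⇒ S over [I-1,I-2,II-1,II-2]: 21 consistent

II-1 ∈ {Hh SS, Hh Ss, Hh ss}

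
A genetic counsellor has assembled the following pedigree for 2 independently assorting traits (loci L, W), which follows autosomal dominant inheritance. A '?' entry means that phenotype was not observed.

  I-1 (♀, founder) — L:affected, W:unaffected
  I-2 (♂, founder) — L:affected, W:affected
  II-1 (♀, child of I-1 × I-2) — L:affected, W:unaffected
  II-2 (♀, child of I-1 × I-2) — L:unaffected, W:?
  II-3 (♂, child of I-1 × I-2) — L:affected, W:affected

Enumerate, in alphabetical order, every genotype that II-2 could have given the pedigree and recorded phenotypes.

L/I-1 aff ·: Ll
L/I-2 aff ·: Ll
L/II-1 aff I-1×I-2: Ll|LL
L/II-2 un I-1×I-2: ll
L/II-3 aff I-1×I-2: Ll|LL
⇒ L over [I-1,I-2,II-1,II-2,II-3]: 4 consistent
W/I-1 un ·: ww
W/I-2 aff ·: Ww
W/II-1 un I-1×I-2: ww
W/II-2 ? I-1×I-2: ww|Ww
W/II-3 aff I-1×I-2: Ww
⇒ W over [I-1,I-2,II-1,II-2,II-3]: 2 consistent

II-2 ∈ {ll Ww, ll ww}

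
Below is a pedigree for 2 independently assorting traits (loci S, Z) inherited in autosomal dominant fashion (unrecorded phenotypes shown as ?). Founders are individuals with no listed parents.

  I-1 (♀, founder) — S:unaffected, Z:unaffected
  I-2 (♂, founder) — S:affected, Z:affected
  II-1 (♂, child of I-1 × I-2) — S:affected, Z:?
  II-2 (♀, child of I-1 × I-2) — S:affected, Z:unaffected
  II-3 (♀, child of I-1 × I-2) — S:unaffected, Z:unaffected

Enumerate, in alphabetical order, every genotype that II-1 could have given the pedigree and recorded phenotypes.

II-1 ∈ {Ss Zz, Ss zz}

S/I-1 un ·: ss
S/I-2 aff ·: Ss
S/II-1 aff I-1×I-2: Ss
S/II-2 aff I-1×I-2: Ss
S/II-3 un I-1×I-2: ss
⇒ S over [I-1,I-2,II-1,II-2,II-3]: 1 consistent
Z/I-1 un ·: zz
Z/I-2 aff ·: Zz
Z/II-1 ? I-1×I-2: zz|Zz
Z/II-2 un I-1×I-2: zz
Z/II-3 un I-1×I-2: zz
⇒ Z over [I-1,I-2,II-1,II-2,II-3]: 2 consistent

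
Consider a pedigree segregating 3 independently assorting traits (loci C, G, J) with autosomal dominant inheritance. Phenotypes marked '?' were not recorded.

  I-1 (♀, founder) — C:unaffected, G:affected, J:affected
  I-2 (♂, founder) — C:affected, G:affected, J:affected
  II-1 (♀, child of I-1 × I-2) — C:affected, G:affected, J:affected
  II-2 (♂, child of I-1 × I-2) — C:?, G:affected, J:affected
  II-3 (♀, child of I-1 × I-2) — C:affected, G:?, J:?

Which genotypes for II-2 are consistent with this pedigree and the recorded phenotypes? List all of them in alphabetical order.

C/I-1 un ·: cc
C/I-2 aff ·: Cc|CC
C/II-1 aff I-1×I-2: Cc
C/II-2 ? I-1×I-2: cc|Cc
C/II-3 aff I-1×I-2: Cc
⇒ C over [I-1,I-2,II-1,II-2,II-3]: 3 consistent
G/I-1 aff ·: Gg|GG
G/I-2 aff ·: Gg|GG
G/II-1 aff I-1×I-2: Gg|GG
G/II-2 aff I-1×I-2: Gg|GG
G/II-3 ? I-1×I-2: gg|Gg|GG
⇒ G over [I-1,I-2,II-1,II-2,II-3]: 29 consistent
J/I-1 aff ·: Jj|JJ
J/I-2 aff ·: Jj|JJ
J/II-1 aff I-1×I-2: Jj|JJ
J/II-2 aff I-1×I-2: Jj|JJ
J/II-3 ? I-1×I-2: jj|Jj|JJ
⇒ J over [I-1,I-2,II-1,II-2,II-3]: 29 consistent

II-2 ∈ {Cc GG JJ, Cc GG Jj, Cc Gg JJ, Cc Gg Jj, cc GG JJ, cc GG Jj, cc Gg JJ, cc Gg Jj}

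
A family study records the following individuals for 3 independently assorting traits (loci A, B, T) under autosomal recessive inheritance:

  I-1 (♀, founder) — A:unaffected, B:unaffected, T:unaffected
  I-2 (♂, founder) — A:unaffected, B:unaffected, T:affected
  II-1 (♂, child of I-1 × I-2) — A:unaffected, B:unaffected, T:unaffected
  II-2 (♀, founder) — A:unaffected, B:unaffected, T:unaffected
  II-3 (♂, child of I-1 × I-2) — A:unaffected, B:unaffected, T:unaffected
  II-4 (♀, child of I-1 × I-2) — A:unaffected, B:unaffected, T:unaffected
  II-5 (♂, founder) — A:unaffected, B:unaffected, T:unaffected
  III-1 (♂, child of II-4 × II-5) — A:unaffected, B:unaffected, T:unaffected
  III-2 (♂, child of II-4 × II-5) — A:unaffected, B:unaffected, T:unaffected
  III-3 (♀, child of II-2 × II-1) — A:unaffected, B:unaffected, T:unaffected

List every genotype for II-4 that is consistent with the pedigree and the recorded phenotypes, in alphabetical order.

II-4 ∈ {AA BB Tt, AA Bb Tt, Aa BB Tt, Aa Bb Tt}

A/I-1 un ·: AA|Aa
A/I-2 un ·: AA|Aa
A/II-1 un I-1×I-2: AA|Aa
A/II-2 un ·: AA|Aa
A/II-3 un I-1×I-2: AA|Aa
A/II-4 un I-1×I-2: AA|Aa
A/II-5 un ·: AA|Aa
A/III-1 un II-4×II-5: AA|Aa
A/III-2 un II-4×II-5: AA|Aa
A/III-3 un II-2×II-1: AA|Aa
⇒ A over [I-1,I-2,II-1,II-2,II-3,II-4,II-5,III-1,III-2,III-3]: 561 consistent
B/I-1 un ·: BB|Bb
B/I-2 un ·: BB|Bb
B/II-1 un I-1×I-2: BB|Bb
B/II-2 un ·: BB|Bb
B/II-3 un I-1×I-2: BB|Bb
B/II-4 un I-1×I-2: BB|Bb
B/II-5 un ·: BB|Bb
B/III-1 un II-4×II-5: BB|Bb
B/III-2 un II-4×II-5: BB|Bb
B/III-3 un II-2×II-1: BB|Bb
⇒ B over [I-1,I-2,II-1,II-2,II-3,II-4,II-5,III-1,III-2,III-3]: 561 consistent
T/I-1 un ·: TT|Tt
T/I-2 aff ·: tt
T/II-1 un I-1×I-2: Tt
T/II-2 un ·: TT|Tt
T/II-3 un I-1×I-2: Tt
T/II-4 un I-1×I-2: Tt
T/II-5 un ·: TT|Tt
T/III-1 un II-4×II-5: TT|Tt
T/III-2 un II-4×II-5: TT|Tt
T/III-3 un II-2×II-1: TT|Tt
⇒ T over [I-1,I-2,II-1,II-2,II-3,II-4,II-5,III-1,III-2,III-3]: 64 consistent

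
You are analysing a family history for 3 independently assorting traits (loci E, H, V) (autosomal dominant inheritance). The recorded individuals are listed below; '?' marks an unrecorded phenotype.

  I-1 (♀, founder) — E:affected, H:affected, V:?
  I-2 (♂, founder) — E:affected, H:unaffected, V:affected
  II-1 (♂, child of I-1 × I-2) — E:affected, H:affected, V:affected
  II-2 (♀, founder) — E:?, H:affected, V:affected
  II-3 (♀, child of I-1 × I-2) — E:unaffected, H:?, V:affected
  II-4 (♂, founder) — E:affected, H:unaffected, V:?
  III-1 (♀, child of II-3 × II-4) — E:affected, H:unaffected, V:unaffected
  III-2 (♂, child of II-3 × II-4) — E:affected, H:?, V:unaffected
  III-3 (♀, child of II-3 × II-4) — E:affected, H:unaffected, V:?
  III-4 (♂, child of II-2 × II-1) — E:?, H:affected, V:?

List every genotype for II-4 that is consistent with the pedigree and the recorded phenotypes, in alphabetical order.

E/I-1 aff ·: Ee
E/I-2 aff ·: Ee
E/II-1 aff I-1×I-2: Ee|EE
E/II-2 ? ·: ee|Ee|EE
E/II-3 un I-1×I-2: ee
E/II-4 aff ·: Ee|EE
E/III-1 aff II-3×II-4: Ee
E/III-2 aff II-3×II-4: Ee
E/III-3 aff II-3×II-4: Ee
E/III-4 ? II-2×II-1: ee|Ee|EE
⇒ E over [I-1,I-2,II-1,II-2,II-3,II-4,III-1,III-2,III-3,III-4]: 22 consistent
H/I-1 aff ·: Hh|HH
H/I-2 un ·: hh
H/II-1 aff I-1×I-2: Hh
H/II-2 aff ·: Hh|HH
H/II-3 ? I-1×I-2: hh|Hh
H/II-4 un ·: hh
H/III-1 un II-3×II-4: hh
H/III-2 ? II-3×II-4: hh|Hh
H/III-3 un II-3×II-4: hh
H/III-4 aff II-2×II-1: Hh|HH
⇒ H over [I-1,I-2,II-1,II-2,II-3,II-4,III-1,III-2,III-3,III-4]: 20 consistent
V/I-1 ? ·: vv|Vv|VV
V/I-2 aff ·: Vv|VV
V/II-1 aff I-1×I-2: Vv|VV
V/II-2 aff ·: Vv|VV
V/II-3 aff I-1×I-2: Vv
V/II-4 ? ·: vv|Vv
V/III-1 un II-3×II-4: vv
V/III-2 un II-3×II-4: vv
V/III-3 ? II-3×II-4: vv|Vv|VV
V/III-4 ? II-2×II-1: vv|Vv|VV
⇒ V over [I-1,I-2,II-1,II-2,II-3,II-4,III-1,III-2,III-3,III-4]: 170 consistent

II-4 ∈ {EE hh Vv, EE hh vv, Ee hh Vv, Ee hh vv}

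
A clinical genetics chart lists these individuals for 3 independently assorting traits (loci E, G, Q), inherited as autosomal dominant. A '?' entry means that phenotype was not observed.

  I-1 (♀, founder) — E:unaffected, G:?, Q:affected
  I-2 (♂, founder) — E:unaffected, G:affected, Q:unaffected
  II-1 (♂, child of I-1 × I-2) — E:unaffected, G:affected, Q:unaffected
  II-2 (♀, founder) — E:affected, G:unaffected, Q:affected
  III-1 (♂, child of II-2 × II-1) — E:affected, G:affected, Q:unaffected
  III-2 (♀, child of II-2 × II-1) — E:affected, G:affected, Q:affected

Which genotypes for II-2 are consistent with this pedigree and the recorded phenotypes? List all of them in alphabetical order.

E/I-1 un ·: ee
E/I-2 un ·: ee
E/II-1 un I-1×I-2: ee
E/II-2 aff ·: Ee|EE
E/III-1 aff II-2×II-1: Ee
E/III-2 aff II-2×II-1: Ee
⇒ E over [I-1,I-2,II-1,II-2,III-1,III-2]: 2 consistent
G/I-1 ? ·: gg|Gg|GG
G/I-2 aff ·: Gg|GG
G/II-1 aff I-1×I-2: Gg|GG
G/II-2 un ·: gg
G/III-1 aff II-2×II-1: Gg
G/III-2 aff II-2×II-1: Gg
⇒ G over [I-1,I-2,II-1,II-2,III-1,III-2]: 9 consistent
Q/I-1 aff ·: Qq
Q/I-2 un ·: qq
Q/II-1 un I-1×I-2: qq
Q/II-2 aff ·: Qq
Q/III-1 un II-2×II-1: qq
Q/III-2 aff II-2×II-1: Qq
⇒ Q over [I-1,I-2,II-1,II-2,III-1,III-2]: 1 consistent

II-2 ∈ {EE gg Qq, Ee gg Qq}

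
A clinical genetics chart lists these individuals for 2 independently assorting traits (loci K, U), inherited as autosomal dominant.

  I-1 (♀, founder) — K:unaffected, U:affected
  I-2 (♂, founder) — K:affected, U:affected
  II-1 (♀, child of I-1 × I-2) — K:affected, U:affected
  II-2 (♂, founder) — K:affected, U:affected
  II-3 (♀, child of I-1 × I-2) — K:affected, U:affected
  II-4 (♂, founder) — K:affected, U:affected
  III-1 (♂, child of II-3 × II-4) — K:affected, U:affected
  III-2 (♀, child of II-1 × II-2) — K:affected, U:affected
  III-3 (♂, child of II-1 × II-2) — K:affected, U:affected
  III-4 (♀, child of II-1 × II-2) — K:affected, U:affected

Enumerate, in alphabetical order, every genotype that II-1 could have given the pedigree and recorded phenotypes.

K/I-1 un ·: kk
K/I-2 aff ·: Kk|KK
K/II-1 aff I-1×I-2: Kk
K/II-2 aff ·: Kk|KK
K/II-3 aff I-1×I-2: Kk
K/II-4 aff ·: Kk|KK
K/III-1 aff II-3×II-4: Kk|KK
K/III-2 aff II-1×II-2: Kk|KK
K/III-3 aff II-1×II-2: Kk|KK
K/III-4 aff II-1×II-2: Kk|KK
⇒ K over [I-1,I-2,II-1,II-2,II-3,II-4,III-1,III-2,III-3,III-4]: 128 consistent
U/I-1 aff ·: Uu|UU
U/I-2 aff ·: Uu|UU
U/II-1 aff I-1×I-2: Uu|UU
U/II-2 aff ·: Uu|UU
U/II-3 aff I-1×I-2: Uu|UU
U/II-4 aff ·: Uu|UU
U/III-1 aff II-3×II-4: Uu|UU
U/III-2 aff II-1×II-2: Uu|UU
U/III-3 aff II-1×II-2: Uu|UU
U/III-4 aff II-1×II-2: Uu|UU
⇒ U over [I-1,I-2,II-1,II-2,II-3,II-4,III-1,III-2,III-3,III-4]: 552 consistent

II-1 ∈ {Kk UU, Kk Uu}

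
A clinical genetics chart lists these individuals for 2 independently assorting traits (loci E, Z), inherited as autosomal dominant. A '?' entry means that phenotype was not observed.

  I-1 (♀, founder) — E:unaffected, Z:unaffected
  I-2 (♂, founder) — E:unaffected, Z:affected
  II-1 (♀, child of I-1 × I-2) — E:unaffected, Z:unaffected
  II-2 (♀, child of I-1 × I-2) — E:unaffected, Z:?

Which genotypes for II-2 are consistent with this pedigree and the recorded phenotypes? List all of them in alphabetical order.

II-2 ∈ {ee Zz, ee zz}

E/I-1 un ·: ee
E/I-2 un ·: ee
E/II-1 un I-1×I-2: ee
E/II-2 un I-1×I-2: ee
⇒ E over [I-1,I-2,II-1,II-2]: 1 consistent
Z/I-1 un ·: zz
Z/I-2 aff ·: Zz
Z/II-1 un I-1×I-2: zz
Z/II-2 ? I-1×I-2: zz|Zz
⇒ Z over [I-1,I-2,II-1,II-2]: 2 consistent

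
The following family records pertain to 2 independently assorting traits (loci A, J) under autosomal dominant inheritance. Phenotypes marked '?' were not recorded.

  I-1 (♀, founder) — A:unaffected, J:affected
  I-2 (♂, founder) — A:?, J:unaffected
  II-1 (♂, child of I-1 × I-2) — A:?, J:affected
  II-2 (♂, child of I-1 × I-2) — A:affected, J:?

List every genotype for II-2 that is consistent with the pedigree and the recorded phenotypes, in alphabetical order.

A/I-1 un ·: aa
A/I-2 ? ·: Aa|AA
A/II-1 ? I-1×I-2: aa|Aa
A/II-2 aff I-1×I-2: Aa
⇒ A over [I-1,I-2,II-1,II-2]: 3 consistent
J/I-1 aff ·: Jj|JJ
J/I-2 un ·: jj
J/II-1 aff I-1×I-2: Jj
J/II-2 ? I-1×I-2: jj|Jj
⇒ J over [I-1,I-2,II-1,II-2]: 3 consistent

II-2 ∈ {Aa Jj, Aa jj}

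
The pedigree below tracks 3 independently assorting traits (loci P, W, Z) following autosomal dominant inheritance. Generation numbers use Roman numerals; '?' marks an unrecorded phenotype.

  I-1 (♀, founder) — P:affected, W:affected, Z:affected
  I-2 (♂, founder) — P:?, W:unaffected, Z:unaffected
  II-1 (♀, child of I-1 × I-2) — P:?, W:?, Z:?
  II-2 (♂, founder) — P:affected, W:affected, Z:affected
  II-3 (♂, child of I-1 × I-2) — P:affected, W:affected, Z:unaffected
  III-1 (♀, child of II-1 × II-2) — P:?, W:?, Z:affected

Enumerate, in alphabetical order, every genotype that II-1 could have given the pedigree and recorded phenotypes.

II-1 ∈ {PP Ww Zz, PP Ww zz, PP ww Zz, PP ww zz, Pp Ww Zz, Pp Ww zz, Pp ww Zz, Pp ww zz, pp Ww Zz, pp Ww zz, pp ww Zz, pp ww zz}

P/I-1 aff ·: Pp|PP
P/I-2 ? ·: pp|Pp|PP
P/II-1 ? I-1×I-2: pp|Pp|PP
P/II-2 aff ·: Pp|PP
P/II-3 aff I-1×I-2: Pp|PP
P/III-1 ? II-1×II-2: pp|Pp|PP
⇒ P over [I-1,I-2,II-1,II-2,II-3,III-1]: 70 consistent
W/I-1 aff ·: Ww|WW
W/I-2 un ·: ww
W/II-1 ? I-1×I-2: ww|Ww
W/II-2 aff ·: Ww|WW
W/II-3 aff I-1×I-2: Ww
W/III-1 ? II-1×II-2: ww|Ww|WW
⇒ W over [I-1,I-2,II-1,II-2,II-3,III-1]: 13 consistent
Z/I-1 aff ·: Zz
Z/I-2 un ·: zz
Z/II-1 ? I-1×I-2: zz|Zz
Z/II-2 aff ·: Zz|ZZ
Z/II-3 un I-1×I-2: zz
Z/III-1 aff II-1×II-2: Zz|ZZ
⇒ Z over [I-1,I-2,II-1,II-2,II-3,III-1]: 6 consistent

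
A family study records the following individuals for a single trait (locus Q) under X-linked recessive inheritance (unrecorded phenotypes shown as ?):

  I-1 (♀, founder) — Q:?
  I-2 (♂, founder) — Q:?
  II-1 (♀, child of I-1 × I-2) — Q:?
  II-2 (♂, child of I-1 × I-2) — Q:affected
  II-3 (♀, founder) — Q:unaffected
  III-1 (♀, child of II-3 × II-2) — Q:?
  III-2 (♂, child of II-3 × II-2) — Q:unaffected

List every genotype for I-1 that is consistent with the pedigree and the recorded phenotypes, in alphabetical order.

Q/I-1 ? ·: X^QX^q|X^qX^q
Q/I-2 ? ·: X^QY|X^qY
Q/II-1 ? I-1×I-2: X^QX^Q|X^QX^q|X^qX^q
Q/II-2 aff I-1×I-2: X^qY
Q/II-3 un ·: X^QX^Q|X^QX^q
Q/III-1 ? II-3×II-2: X^QX^q|X^qX^q
Q/III-2 un II-3×II-2: X^QY
⇒ Q over [I-1,I-2,II-1,II-2,II-3,III-1,III-2]: 18 consistent

I-1 ∈ {X^QX^q, X^qX^q}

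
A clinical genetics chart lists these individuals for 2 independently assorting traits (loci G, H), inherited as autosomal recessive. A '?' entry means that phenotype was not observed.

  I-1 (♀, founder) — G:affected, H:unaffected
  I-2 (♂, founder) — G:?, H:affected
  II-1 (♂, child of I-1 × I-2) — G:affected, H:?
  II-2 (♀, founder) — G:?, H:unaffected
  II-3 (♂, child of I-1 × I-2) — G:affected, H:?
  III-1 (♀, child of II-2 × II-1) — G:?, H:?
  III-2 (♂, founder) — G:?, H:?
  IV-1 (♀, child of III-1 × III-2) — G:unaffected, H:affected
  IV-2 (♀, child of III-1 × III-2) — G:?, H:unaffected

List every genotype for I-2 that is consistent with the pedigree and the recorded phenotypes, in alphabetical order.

I-2 ∈ {Gg hh, gg hh}

G/I-1 aff ·: gg
G/I-2 ? ·: Gg|gg
G/II-1 aff I-1×I-2: gg
G/II-2 ? ·: GG|Gg|gg
G/II-3 aff I-1×I-2: gg
G/III-1 ? II-2×II-1: Gg|gg
G/III-2 ? ·: GG|Gg|gg
G/IV-1 un III-1×III-2: GG|Gg
G/IV-2 ? III-1×III-2: GG|Gg|gg
⇒ G over [I-1,I-2,II-1,II-2,II-3,III-1,III-2,IV-1,IV-2]: 60 consistent
H/I-1 un ·: HH|Hh
H/I-2 aff ·: hh
H/II-1 ? I-1×I-2: Hh|hh
H/II-2 un ·: HH|Hh
H/II-3 ? I-1×I-2: Hh|hh
H/III-1 ? II-2×II-1: Hh|hh
H/III-2 ? ·: Hh|hh
H/IV-1 aff III-1×III-2: hh
H/IV-2 un III-1×III-2: HH|Hh
⇒ H over [I-1,I-2,II-1,II-2,II-3,III-1,III-2,IV-1,IV-2]: 35 consistent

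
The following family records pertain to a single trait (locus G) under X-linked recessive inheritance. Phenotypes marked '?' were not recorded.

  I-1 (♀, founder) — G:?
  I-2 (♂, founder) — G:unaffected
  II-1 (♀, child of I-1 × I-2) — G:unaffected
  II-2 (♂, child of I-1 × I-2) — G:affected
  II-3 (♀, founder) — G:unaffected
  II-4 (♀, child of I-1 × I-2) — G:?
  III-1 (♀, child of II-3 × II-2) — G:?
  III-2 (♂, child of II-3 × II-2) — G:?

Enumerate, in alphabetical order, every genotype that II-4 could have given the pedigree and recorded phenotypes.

II-4 ∈ {X^GX^G, X^GX^g}

G/I-1 ? ·: X^GX^g|X^gX^g
G/I-2 un ·: X^GY
G/II-1 un I-1×I-2: X^GX^G|X^GX^g
G/II-2 aff I-1×I-2: X^gY
G/II-3 un ·: X^GX^G|X^GX^g
G/II-4 ? I-1×I-2: X^GX^G|X^GX^g
G/III-1 ? II-3×II-2: X^GX^g|X^gX^g
G/III-2 ? II-3×II-2: X^GY|X^gY
⇒ G over [I-1,I-2,II-1,II-2,II-3,II-4,III-1,III-2]: 25 consistent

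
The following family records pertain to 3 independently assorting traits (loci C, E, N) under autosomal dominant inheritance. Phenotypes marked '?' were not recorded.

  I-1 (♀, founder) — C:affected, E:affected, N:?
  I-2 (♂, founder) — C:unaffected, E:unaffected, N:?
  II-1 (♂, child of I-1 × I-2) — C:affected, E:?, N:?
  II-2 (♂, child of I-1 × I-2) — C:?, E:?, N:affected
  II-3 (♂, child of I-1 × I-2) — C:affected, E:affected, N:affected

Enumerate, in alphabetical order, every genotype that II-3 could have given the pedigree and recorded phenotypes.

C/I-1 aff ·: Cc|CC
C/I-2 un ·: cc
C/II-1 aff I-1×I-2: Cc
C/II-2 ? I-1×I-2: cc|Cc
C/II-3 aff I-1×I-2: Cc
⇒ C over [I-1,I-2,II-1,II-2,II-3]: 3 consistent
E/I-1 aff ·: Ee|EE
E/I-2 un ·: ee
E/II-1 ? I-1×I-2: ee|Ee
E/II-2 ? I-1×I-2: ee|Ee
E/II-3 aff I-1×I-2: Ee
⇒ E over [I-1,I-2,II-1,II-2,II-3]: 5 consistent
N/I-1 ? ·: nn|Nn|NN
N/I-2 ? ·: nn|Nn|NN
N/II-1 ? I-1×I-2: nn|Nn|NN
N/II-2 aff I-1×I-2: Nn|NN
N/II-3 aff I-1×I-2: Nn|NN
⇒ N over [I-1,I-2,II-1,II-2,II-3]: 35 consistent

II-3 ∈ {Cc Ee NN, Cc Ee Nn}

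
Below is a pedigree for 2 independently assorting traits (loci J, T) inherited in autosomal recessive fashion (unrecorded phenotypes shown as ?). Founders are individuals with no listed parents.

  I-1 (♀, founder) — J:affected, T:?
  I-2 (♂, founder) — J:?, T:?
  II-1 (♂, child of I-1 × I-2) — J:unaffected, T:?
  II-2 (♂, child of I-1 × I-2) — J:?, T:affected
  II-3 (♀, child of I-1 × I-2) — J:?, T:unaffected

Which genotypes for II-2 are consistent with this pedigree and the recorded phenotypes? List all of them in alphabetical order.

J/I-1 aff ·: jj
J/I-2 ? ·: JJ|Jj
J/II-1 un I-1×I-2: Jj
J/II-2 ? I-1×I-2: Jj|jj
J/II-3 ? I-1×I-2: Jj|jj
⇒ J over [I-1,I-2,II-1,II-2,II-3]: 5 consistent
T/I-1 ? ·: Tt|tt
T/I-2 ? ·: Tt|tt
T/II-1 ? I-1×I-2: TT|Tt|tt
T/II-2 aff I-1×I-2: tt
T/II-3 un I-1×I-2: TT|Tt
⇒ T over [I-1,I-2,II-1,II-2,II-3]: 10 consistent

II-2 ∈ {Jj tt, jj tt}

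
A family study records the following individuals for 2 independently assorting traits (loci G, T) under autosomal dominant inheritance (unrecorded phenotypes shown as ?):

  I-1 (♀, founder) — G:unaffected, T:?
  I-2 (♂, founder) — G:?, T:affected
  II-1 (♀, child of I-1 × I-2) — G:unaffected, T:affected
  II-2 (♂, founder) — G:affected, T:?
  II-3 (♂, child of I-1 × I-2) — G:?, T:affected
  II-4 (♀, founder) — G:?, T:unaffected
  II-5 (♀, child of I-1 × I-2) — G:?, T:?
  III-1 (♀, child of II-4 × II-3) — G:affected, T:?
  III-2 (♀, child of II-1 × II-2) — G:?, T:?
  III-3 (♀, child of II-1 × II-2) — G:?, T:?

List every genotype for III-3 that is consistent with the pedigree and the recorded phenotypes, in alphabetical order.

III-3 ∈ {Gg TT, Gg Tt, Gg tt, gg TT, gg Tt, gg tt}

G/I-1 un ·: gg
G/I-2 ? ·: gg|Gg
G/II-1 un I-1×I-2: gg
G/II-2 aff ·: Gg|GG
G/II-3 ? I-1×I-2: gg|Gg
G/II-4 ? ·: gg|Gg|GG
G/II-5 ? I-1×I-2: gg|Gg
G/III-1 aff II-4×II-3: Gg|GG
G/III-2 ? II-1×II-2: gg|Gg
G/III-3 ? II-1×II-2: gg|Gg
⇒ G over [I-1,I-2,II-1,II-2,II-3,II-4,II-5,III-1,III-2,III-3]: 80 consistent
T/I-1 ? ·: tt|Tt|TT
T/I-2 aff ·: Tt|TT
T/II-1 aff I-1×I-2: Tt|TT
T/II-2 ? ·: tt|Tt|TT
T/II-3 aff I-1×I-2: Tt|TT
T/II-4 un ·: tt
T/II-5 ? I-1×I-2: tt|Tt|TT
T/III-1 ? II-4×II-3: tt|Tt
T/III-2 ? II-1×II-2: tt|Tt|TT
T/III-3 ? II-1×II-2: tt|Tt|TT
⇒ T over [I-1,I-2,II-1,II-2,II-3,II-4,II-5,III-1,III-2,III-3]: 591 consistent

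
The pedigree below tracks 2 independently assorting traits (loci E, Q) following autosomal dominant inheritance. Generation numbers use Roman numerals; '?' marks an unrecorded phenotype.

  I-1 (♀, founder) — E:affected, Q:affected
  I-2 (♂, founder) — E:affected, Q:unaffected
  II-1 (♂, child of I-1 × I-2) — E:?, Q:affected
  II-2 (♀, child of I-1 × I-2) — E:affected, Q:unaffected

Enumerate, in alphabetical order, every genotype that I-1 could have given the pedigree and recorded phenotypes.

E/I-1 aff ·: Ee|EE
E/I-2 aff ·: Ee|EE
E/II-1 ? I-1×I-2: ee|Ee|EE
E/II-2 aff I-1×I-2: Ee|EE
⇒ E over [I-1,I-2,II-1,II-2]: 15 consistent
Q/I-1 aff ·: Qq
Q/I-2 un ·: qq
Q/II-1 aff I-1×I-2: Qq
Q/II-2 un I-1×I-2: qq
⇒ Q over [I-1,I-2,II-1,II-2]: 1 consistent

I-1 ∈ {EE Qq, Ee Qq}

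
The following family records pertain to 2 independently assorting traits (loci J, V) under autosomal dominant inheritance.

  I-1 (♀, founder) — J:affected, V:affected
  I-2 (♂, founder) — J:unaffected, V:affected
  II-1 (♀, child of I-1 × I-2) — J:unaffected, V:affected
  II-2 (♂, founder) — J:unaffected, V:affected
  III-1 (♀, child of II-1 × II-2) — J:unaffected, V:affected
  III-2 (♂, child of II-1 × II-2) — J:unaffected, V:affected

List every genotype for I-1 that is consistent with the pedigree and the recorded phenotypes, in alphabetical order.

J/I-1 aff ·: Jj
J/I-2 un ·: jj
J/II-1 un I-1×I-2: jj
J/II-2 un ·: jj
J/III-1 un II-1×II-2: jj
J/III-2 un II-1×II-2: jj
⇒ J over [I-1,I-2,II-1,II-2,III-1,III-2]: 1 consistent
V/I-1 aff ·: Vv|VV
V/I-2 aff ·: Vv|VV
V/II-1 aff I-1×I-2: Vv|VV
V/II-2 aff ·: Vv|VV
V/III-1 aff II-1×II-2: Vv|VV
V/III-2 aff II-1×II-2: Vv|VV
⇒ V over [I-1,I-2,II-1,II-2,III-1,III-2]: 44 consistent

I-1 ∈ {Jj VV, Jj Vv}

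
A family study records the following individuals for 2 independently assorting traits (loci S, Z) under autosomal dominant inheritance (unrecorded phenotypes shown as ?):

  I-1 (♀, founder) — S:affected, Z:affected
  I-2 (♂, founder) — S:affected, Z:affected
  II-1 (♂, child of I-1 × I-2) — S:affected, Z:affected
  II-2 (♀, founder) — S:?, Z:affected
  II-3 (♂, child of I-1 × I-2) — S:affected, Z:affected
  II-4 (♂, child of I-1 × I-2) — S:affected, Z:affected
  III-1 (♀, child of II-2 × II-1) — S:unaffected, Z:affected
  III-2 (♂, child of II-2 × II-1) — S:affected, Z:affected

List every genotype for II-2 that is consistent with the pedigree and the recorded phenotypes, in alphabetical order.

S/I-1 aff ·: Ss|SS
S/I-2 aff ·: Ss|SS
S/II-1 aff I-1×I-2: Ss
S/II-2 ? ·: ss|Ss
S/II-3 aff I-1×I-2: Ss|SS
S/II-4 aff I-1×I-2: Ss|SS
S/III-1 un II-2×II-1: ss
S/III-2 aff II-2×II-1: Ss|SS
⇒ S over [I-1,I-2,II-1,II-2,II-3,II-4,III-1,III-2]: 36 consistent
Z/I-1 aff ·: Zz|ZZ
Z/I-2 aff ·: Zz|ZZ
Z/II-1 aff I-1×I-2: Zz|ZZ
Z/II-2 aff ·: Zz|ZZ
Z/II-3 aff I-1×I-2: Zz|ZZ
Z/II-4 aff I-1×I-2: Zz|ZZ
Z/III-1 aff II-2×II-1: Zz|ZZ
Z/III-2 aff II-2×II-1: Zz|ZZ
⇒ Z over [I-1,I-2,II-1,II-2,II-3,II-4,III-1,III-2]: 161 consistent

II-2 ∈ {Ss ZZ, Ss Zz, ss ZZ, ss Zz}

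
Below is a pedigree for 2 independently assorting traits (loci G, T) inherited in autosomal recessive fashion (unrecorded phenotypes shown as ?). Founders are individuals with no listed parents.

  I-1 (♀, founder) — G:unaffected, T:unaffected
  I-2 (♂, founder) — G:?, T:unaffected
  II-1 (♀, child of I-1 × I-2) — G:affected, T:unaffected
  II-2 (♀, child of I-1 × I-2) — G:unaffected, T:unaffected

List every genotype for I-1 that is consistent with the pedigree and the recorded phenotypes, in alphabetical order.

I-1 ∈ {Gg TT, Gg Tt}

G/I-1 un ·: Gg
G/I-2 ? ·: Gg|gg
G/II-1 aff I-1×I-2: gg
G/II-2 un I-1×I-2: GG|Gg
⇒ G over [I-1,I-2,II-1,II-2]: 3 consistent
T/I-1 un ·: TT|Tt
T/I-2 un ·: TT|Tt
T/II-1 un I-1×I-2: TT|Tt
T/II-2 un I-1×I-2: TT|Tt
⇒ T over [I-1,I-2,II-1,II-2]: 13 consistent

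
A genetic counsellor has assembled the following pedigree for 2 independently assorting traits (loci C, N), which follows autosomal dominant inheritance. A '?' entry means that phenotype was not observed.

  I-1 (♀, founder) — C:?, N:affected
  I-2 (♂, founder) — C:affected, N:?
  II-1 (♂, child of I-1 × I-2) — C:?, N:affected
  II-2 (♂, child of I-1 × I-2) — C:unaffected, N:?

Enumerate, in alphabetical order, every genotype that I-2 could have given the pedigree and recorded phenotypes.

C/I-1 ? ·: cc|Cc
C/I-2 aff ·: Cc
C/II-1 ? I-1×I-2: cc|Cc|CC
C/II-2 un I-1×I-2: cc
⇒ C over [I-1,I-2,II-1,II-2]: 5 consistent
N/I-1 aff ·: Nn|NN
N/I-2 ? ·: nn|Nn|NN
N/II-1 aff I-1×I-2: Nn|NN
N/II-2 ? I-1×I-2: nn|Nn|NN
⇒ N over [I-1,I-2,II-1,II-2]: 18 consistent

I-2 ∈ {Cc NN, Cc Nn, Cc nn}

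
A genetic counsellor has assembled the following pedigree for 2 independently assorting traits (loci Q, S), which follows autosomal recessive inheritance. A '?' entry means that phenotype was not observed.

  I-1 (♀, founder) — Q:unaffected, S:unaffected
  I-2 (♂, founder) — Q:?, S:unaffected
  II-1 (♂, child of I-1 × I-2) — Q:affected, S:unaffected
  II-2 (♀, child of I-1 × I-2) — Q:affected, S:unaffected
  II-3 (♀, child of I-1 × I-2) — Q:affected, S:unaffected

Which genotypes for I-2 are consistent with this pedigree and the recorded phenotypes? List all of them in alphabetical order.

I-2 ∈ {Qq SS, Qq Ss, qq SS, qq Ss}

Q/I-1 un ·: Qq
Q/I-2 ? ·: Qq|qq
Q/II-1 aff I-1×I-2: qq
Q/II-2 aff I-1×I-2: qq
Q/II-3 aff I-1×I-2: qq
⇒ Q over [I-1,I-2,II-1,II-2,II-3]: 2 consistent
S/I-1 un ·: SS|Ss
S/I-2 un ·: SS|Ss
S/II-1 un I-1×I-2: SS|Ss
S/II-2 un I-1×I-2: SS|Ss
S/II-3 un I-1×I-2: SS|Ss
⇒ S over [I-1,I-2,II-1,II-2,II-3]: 25 consistent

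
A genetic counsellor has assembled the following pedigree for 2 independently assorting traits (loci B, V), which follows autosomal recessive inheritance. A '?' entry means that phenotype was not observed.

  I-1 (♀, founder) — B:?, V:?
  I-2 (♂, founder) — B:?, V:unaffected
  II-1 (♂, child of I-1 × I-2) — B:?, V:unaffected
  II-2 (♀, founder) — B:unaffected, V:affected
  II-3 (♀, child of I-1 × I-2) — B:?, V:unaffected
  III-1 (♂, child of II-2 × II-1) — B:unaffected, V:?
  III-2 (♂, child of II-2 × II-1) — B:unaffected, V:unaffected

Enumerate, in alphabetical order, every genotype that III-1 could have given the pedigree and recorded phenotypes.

III-1 ∈ {BB Vv, BB vv, Bb Vv, Bb vv}

B/I-1 ? ·: BB|Bb|bb
B/I-2 ? ·: BB|Bb|bb
B/II-1 ? I-1×I-2: BB|Bb|bb
B/II-2 un ·: BB|Bb
B/II-3 ? I-1×I-2: BB|Bb|bb
B/III-1 un II-2×II-1: BB|Bb
B/III-2 un II-2×II-1: BB|Bb
⇒ B over [I-1,I-2,II-1,II-2,II-3,III-1,III-2]: 160 consistent
V/I-1 ? ·: VV|Vv|vv
V/I-2 un ·: VV|Vv
V/II-1 un I-1×I-2: VV|Vv
V/II-2 aff ·: vv
V/II-3 un I-1×I-2: VV|Vv
V/III-1 ? II-2×II-1: Vv|vv
V/III-2 un II-2×II-1: Vv
⇒ V over [I-1,I-2,II-1,II-2,II-3,III-1,III-2]: 23 consistent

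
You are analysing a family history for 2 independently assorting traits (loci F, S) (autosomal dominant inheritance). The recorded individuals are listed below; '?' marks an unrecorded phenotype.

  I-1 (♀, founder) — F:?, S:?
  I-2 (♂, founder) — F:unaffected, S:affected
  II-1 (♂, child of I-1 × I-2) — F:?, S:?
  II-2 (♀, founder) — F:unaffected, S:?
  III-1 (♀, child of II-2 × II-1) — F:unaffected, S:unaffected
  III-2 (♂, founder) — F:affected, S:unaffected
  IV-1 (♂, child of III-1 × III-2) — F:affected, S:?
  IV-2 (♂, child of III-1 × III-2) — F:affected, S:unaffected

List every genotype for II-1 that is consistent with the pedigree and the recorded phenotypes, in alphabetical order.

II-1 ∈ {Ff Ss, Ff ss, ff Ss, ff ss}

F/I-1 ? ·: ff|Ff|FF
F/I-2 un ·: ff
F/II-1 ? I-1×I-2: ff|Ff
F/II-2 un ·: ff
F/III-1 un II-2×II-1: ff
F/III-2 aff ·: Ff|FF
F/IV-1 aff III-1×III-2: Ff
F/IV-2 aff III-1×III-2: Ff
⇒ F over [I-1,I-2,II-1,II-2,III-1,III-2,IV-1,IV-2]: 8 consistent
S/I-1 ? ·: ss|Ss|SS
S/I-2 aff ·: Ss|SS
S/II-1 ? I-1×I-2: ss|Ss
S/II-2 ? ·: ss|Ss
S/III-1 un II-2×II-1: ss
S/III-2 un ·: ss
S/IV-1 ? III-1×III-2: ss
S/IV-2 un III-1×III-2: ss
⇒ S over [I-1,I-2,II-1,II-2,III-1,III-2,IV-1,IV-2]: 14 consistent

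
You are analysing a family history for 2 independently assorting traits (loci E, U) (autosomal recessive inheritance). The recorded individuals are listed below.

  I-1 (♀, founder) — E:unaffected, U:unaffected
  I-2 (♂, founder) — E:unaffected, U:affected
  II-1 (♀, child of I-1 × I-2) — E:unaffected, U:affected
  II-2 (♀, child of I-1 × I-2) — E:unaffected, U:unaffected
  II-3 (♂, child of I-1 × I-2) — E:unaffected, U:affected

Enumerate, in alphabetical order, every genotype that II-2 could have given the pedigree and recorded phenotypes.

E/I-1 un ·: EE|Ee
E/I-2 un ·: EE|Ee
E/II-1 un I-1×I-2: EE|Ee
E/II-2 un I-1×I-2: EE|Ee
E/II-3 un I-1×I-2: EE|Ee
⇒ E over [I-1,I-2,II-1,II-2,II-3]: 25 consistent
U/I-1 un ·: Uu
U/I-2 aff ·: uu
U/II-1 aff I-1×I-2: uu
U/II-2 un I-1×I-2: Uu
U/II-3 aff I-1×I-2: uu
⇒ U over [I-1,I-2,II-1,II-2,II-3]: 1 consistent

II-2 ∈ {EE Uu, Ee Uu}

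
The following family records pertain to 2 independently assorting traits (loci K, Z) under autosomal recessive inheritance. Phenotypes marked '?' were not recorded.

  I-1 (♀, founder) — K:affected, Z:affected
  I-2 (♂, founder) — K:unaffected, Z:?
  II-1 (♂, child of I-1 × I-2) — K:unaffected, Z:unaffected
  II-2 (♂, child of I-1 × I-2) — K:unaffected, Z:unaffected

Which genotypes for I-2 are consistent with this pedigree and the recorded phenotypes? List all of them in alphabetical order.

I-2 ∈ {KK ZZ, KK Zz, Kk ZZ, Kk Zz}

K/I-1 aff ·: kk
K/I-2 un ·: KK|Kk
K/II-1 un I-1×I-2: Kk
K/II-2 un I-1×I-2: Kk
⇒ K over [I-1,I-2,II-1,II-2]: 2 consistent
Z/I-1 aff ·: zz
Z/I-2 ? ·: ZZ|Zz
Z/II-1 un I-1×I-2: Zz
Z/II-2 un I-1×I-2: Zz
⇒ Z over [I-1,I-2,II-1,II-2]: 2 consistent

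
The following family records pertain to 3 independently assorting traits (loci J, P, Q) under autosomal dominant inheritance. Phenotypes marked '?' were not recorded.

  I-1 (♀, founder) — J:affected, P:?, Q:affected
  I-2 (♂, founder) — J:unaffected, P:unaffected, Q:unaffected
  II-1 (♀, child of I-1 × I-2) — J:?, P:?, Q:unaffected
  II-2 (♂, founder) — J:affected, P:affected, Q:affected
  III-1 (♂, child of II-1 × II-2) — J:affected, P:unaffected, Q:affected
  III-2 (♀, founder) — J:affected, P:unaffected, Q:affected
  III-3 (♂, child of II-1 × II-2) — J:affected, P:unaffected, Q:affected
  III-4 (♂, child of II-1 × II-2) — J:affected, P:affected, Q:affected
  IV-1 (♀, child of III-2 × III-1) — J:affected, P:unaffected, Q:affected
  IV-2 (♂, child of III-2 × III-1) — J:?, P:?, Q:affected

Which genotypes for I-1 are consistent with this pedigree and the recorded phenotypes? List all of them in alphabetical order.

I-1 ∈ {JJ PP Qq, JJ Pp Qq, JJ pp Qq, Jj PP Qq, Jj Pp Qq, Jj pp Qq}

J/I-1 aff ·: Jj|JJ
J/I-2 un ·: jj
J/II-1 ? I-1×I-2: jj|Jj
J/II-2 aff ·: Jj|JJ
J/III-1 aff II-1×II-2: Jj|JJ
J/III-2 aff ·: Jj|JJ
J/III-3 aff II-1×II-2: Jj|JJ
J/III-4 aff II-1×II-2: Jj|JJ
J/IV-1 aff III-2×III-1: Jj|JJ
J/IV-2 ? III-2×III-1: jj|Jj|JJ
⇒ J over [I-1,I-2,II-1,II-2,III-1,III-2,III-3,III-4,IV-1,IV-2]: 260 consistent
P/I-1 ? ·: pp|Pp|PP
P/I-2 un ·: pp
P/II-1 ? I-1×I-2: pp|Pp
P/II-2 aff ·: Pp
P/III-1 un II-1×II-2: pp
P/III-2 un ·: pp
P/III-3 un II-1×II-2: pp
P/III-4 aff II-1×II-2: Pp|PP
P/IV-1 un III-2×III-1: pp
P/IV-2 ? III-2×III-1: pp
⇒ P over [I-1,I-2,II-1,II-2,III-1,III-2,III-3,III-4,IV-1,IV-2]: 6 consistent
Q/I-1 aff ·: Qq
Q/I-2 un ·: qq
Q/II-1 un I-1×I-2: qq
Q/II-2 aff ·: Qq|QQ
Q/III-1 aff II-1×II-2: Qq
Q/III-2 aff ·: Qq|QQ
Q/III-3 aff II-1×II-2: Qq
Q/III-4 aff II-1×II-2: Qq
Q/IV-1 aff III-2×III-1: Qq|QQ
Q/IV-2 aff III-2×III-1: Qq|QQ
⇒ Q over [I-1,I-2,II-1,II-2,III-1,III-2,III-3,III-4,IV-1,IV-2]: 16 consistent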